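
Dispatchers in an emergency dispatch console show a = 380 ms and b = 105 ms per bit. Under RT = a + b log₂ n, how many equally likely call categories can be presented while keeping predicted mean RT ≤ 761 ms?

105·log₂ n ≤ 761 − 380 = 381, giving log₂ n ≤ 3.6286 and n ≤ 12.368. The largest whole number is 12.

12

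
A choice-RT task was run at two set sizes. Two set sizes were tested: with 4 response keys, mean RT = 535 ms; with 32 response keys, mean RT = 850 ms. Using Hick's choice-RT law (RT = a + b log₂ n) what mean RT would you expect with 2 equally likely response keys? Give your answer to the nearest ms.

430 ms

RT is linear in log₂ n, so two points fix the line:
  b = (850 − 535) / (log₂ 32 − log₂ 4) = 315 / (5 − 2) = 105 ms/bit
  a = 535 − 105 × 2 = 325 ms
Then RT(2) = 325 + 105 × log₂ 2 = 325 + 105 × 1 ≈ 430.000 ms.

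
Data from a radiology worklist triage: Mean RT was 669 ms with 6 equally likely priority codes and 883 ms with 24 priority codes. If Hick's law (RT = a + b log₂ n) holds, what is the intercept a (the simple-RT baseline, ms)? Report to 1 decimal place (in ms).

Slope: b = (883 − 669) / (log₂ 24 − log₂ 6) = 214/2.0000 = 107.000 ms/bit.
a = RT₁ − b·log₂ n₁ = 669 − 107.000 × 2.5850 = 392.409 ms.

392.4 ms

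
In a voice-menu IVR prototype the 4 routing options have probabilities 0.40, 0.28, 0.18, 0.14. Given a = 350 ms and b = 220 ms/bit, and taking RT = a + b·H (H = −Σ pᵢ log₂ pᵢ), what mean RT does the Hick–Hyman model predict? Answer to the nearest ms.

765 ms

H = 0.40·log₂(1/0.40) + 0.28·log₂(1/0.28) + 0.18·log₂(1/0.18) + 0.14·log₂(1/0.14) = 1.8854 bits.
RT = 350 + 220 × 1.8854 = 764.79 ms.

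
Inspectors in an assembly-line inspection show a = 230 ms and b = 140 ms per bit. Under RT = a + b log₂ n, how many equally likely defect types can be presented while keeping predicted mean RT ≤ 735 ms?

Set 230 + 140·log₂ n ≤ 735 → log₂ n ≤ (735 − 230)/140 = 3.6071.
So n ≤ 2^3.6071 = 12.186; the largest integer n is 12.

12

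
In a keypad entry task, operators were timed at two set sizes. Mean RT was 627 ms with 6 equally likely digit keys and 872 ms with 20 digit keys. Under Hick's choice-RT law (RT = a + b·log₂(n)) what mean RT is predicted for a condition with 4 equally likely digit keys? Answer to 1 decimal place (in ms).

Solve the two-equation system in a and b:
  b = (872 − 627) / (log₂ 20 − log₂ 6) = 245 / (4.3219 − 2.5850) = 141.051 ms/bit
  a = 627 − 141.051 × 2.5850 = 262.390 ms
Then RT(4) = 262.390 + 141.051 × log₂ 4 = 262.390 + 141.051 × 2 ≈ 544.491 ms.

544.5 ms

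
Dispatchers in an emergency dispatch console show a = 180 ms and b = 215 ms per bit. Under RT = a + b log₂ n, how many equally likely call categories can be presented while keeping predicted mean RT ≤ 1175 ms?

Set 180 + 215·log₂ n ≤ 1175 → log₂ n ≤ (1175 − 180)/215 = 4.6279.
So n ≤ 2^4.6279 = 24.725; the largest integer n is 24.

24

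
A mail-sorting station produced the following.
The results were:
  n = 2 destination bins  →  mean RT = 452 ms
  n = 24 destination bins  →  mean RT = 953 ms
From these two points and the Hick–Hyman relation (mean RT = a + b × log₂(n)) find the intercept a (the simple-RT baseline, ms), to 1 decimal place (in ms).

The slope on a log₂ axis is (953 − 452) / (4.5850 − 1) = 139.750 ms/bit.
Intercept: a = 452 − 139.750·log₂(2) = 312.250 ms.

312.2 ms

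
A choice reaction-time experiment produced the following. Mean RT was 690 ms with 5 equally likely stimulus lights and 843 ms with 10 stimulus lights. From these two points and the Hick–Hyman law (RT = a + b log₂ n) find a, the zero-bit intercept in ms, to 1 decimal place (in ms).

334.7 ms

Slope: b = (843 − 690) / (log₂ 10 − log₂ 5) = 153/1.0000 = 153.000 ms/bit.
Intercept: a = 690 − 153.000·log₂(5) = 334.745 ms.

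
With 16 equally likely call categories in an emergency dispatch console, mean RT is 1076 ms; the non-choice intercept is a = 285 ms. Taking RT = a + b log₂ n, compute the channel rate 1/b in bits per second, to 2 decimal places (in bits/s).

b = (1076 − 285)/log₂ 16 = 791/4 = 197.750 ms per bit = 0.19775 s/bit; the reciprocal is 5.057 bits/s.

5.06 bits/s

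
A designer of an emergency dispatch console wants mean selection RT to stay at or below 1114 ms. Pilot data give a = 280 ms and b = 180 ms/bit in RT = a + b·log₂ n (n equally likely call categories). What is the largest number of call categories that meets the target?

180·log₂ n ≤ 1114 − 280 = 834, giving log₂ n ≤ 4.6333 and n ≤ 24.818. The largest whole number is 24.

24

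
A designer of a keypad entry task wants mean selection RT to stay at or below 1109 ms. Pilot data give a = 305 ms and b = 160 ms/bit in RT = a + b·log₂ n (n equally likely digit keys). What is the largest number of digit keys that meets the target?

Information budget: (1109 − 305)/160 = 5.0250 bits, so n ≤ 2^5.0250 = 32.559 → at most 32.

32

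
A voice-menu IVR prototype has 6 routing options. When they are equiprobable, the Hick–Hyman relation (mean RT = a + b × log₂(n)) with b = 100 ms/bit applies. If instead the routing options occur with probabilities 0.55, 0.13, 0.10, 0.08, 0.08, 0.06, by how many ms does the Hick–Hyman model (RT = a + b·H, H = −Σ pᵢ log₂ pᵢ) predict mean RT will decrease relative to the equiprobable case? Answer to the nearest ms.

57 ms

Equiprobable entropy H₀ = log₂ 6 = 2.5850 bits.
Skewed entropy H = −Σ pᵢ log₂ pᵢ = 2.0158 bits.
ΔRT = b·(H₀ − H) = 100 × 0.5692 = 56.92 ms.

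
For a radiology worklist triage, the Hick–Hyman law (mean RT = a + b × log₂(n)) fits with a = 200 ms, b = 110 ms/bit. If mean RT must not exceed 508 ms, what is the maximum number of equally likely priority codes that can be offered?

Set 200 + 110·log₂ n ≤ 508 → log₂ n ≤ (508 − 200)/110 = 2.8000.
So n ≤ 2^2.8000 = 6.964; the largest integer n is 6.

6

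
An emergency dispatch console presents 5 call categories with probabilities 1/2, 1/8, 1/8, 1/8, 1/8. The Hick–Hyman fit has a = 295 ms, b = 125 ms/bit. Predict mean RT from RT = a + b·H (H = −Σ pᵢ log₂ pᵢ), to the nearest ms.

545 ms

Each term −pᵢ log₂ pᵢ: 0.5·1 + 0.125·3 + 0.125·3 + 0.125·3 + 0.125·3; summed, H = 2.000 bits.
Mean RT = a + bH = 295 + 125·2.000 = 545.00 ms.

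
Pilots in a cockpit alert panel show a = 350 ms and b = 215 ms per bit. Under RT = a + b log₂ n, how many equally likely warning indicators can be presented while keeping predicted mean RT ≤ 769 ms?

3

215·log₂ n ≤ 769 − 350 = 419, giving log₂ n ≤ 1.9488 and n ≤ 3.861. The largest whole number is 3.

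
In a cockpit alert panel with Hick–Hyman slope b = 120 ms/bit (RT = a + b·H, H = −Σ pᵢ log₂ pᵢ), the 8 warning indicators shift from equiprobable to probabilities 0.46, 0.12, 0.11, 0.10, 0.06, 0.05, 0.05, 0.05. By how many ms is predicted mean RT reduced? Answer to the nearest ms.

Equiprobable entropy H₀ = log₂ 8 = 3.0000 bits.
Skewed entropy H = −Σ pᵢ log₂ pᵢ = 2.4567 bits.
ΔRT = b·(H₀ − H) = 120 × 0.5433 = 65.20 ms.

65 ms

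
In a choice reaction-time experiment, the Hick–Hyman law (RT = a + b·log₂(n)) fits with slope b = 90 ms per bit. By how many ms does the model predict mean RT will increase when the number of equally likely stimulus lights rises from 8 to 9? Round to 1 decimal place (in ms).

15.3 ms

Only the slope matters, since a is common to both: ΔRT = b·log₂(n₂/n₁).
log₂(9) − log₂(8) = 3.1699 − 3 = 0.1699.
ΔRT = 90 × 0.1699 = 15.293 ms.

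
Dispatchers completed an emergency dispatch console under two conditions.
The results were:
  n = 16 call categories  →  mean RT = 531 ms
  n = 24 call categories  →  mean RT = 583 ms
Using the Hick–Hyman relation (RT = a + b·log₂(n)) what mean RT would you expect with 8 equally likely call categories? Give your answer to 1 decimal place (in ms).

With log₂ n on the abscissa the relation is linear; from the two conditions:
  b = (583 − 531) / (log₂ 24 − log₂ 16) = 52 / (4.5850 − 4) = 88.895 ms/bit
  a = 531 − 88.895 × 4 = 175.422 ms
Then RT(8) = 175.422 + 88.895 × log₂ 8 = 175.422 + 88.895 × 3 ≈ 442.105 ms.

442.1 ms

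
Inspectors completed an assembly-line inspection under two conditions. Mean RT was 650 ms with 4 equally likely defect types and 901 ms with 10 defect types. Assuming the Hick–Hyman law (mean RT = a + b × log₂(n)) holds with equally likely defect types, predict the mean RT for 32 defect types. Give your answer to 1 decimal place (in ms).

With log₂ n on the abscissa the relation is linear; from the two conditions:
  b = (901 − 650) / (log₂ 10 − log₂ 4) = 251 / (3.3219 − 2) = 189.874 ms/bit
  a = 650 − 189.874 × 2 = 270.252 ms
Then RT(32) = 270.252 + 189.874 × log₂ 32 = 270.252 + 189.874 × 5 ≈ 1219.623 ms.

1219.6 ms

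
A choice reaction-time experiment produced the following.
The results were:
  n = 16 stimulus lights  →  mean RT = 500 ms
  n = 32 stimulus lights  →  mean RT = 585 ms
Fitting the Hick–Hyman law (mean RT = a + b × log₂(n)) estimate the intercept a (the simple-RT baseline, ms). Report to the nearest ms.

160 ms

Slope: b = (585 − 500) / (log₂ 32 − log₂ 16) = 85/1.0000 = 85 ms/bit.
Intercept: a = 500 − 85·log₂(16) = 160.000 ms.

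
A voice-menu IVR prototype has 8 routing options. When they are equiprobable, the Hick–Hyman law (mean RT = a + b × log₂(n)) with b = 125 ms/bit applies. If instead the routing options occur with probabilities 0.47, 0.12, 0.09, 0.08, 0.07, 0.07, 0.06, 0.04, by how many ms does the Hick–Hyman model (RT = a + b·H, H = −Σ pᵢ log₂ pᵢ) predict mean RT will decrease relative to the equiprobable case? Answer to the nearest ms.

69 ms

Equiprobable entropy H₀ = log₂ 8 = 3.0000 bits.
Skewed entropy H = −Σ pᵢ log₂ pᵢ = 2.4496 bits.
ΔRT = b·(H₀ − H) = 125 × 0.5504 = 68.80 ms.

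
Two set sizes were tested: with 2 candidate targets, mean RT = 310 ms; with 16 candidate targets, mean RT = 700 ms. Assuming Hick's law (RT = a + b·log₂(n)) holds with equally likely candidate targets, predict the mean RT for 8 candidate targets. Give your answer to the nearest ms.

570 ms

RT is linear in log₂ n, so two points fix the line:
  b = (700 − 310) / (log₂ 16 − log₂ 2) = 390 / (4 − 1) = 130 ms/bit
  a = 310 − 130 × 1 = 180 ms
Then RT(8) = 180 + 130 × log₂ 8 = 180 + 130 × 3 ≈ 570.000 ms.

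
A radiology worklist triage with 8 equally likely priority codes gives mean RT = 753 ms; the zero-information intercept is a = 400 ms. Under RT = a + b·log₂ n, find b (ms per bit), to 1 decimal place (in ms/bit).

log₂(8) = 3 bits.
b = (RT − a)/log₂ n = (753 − 400) / 3 = 117.667 ms/bit.

117.7 ms/bit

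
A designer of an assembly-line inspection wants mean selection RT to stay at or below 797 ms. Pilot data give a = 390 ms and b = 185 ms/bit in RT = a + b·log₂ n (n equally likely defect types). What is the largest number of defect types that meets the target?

Set 390 + 185·log₂ n ≤ 797 → log₂ n ≤ (797 − 390)/185 = 2.2000.
So n ≤ 2^2.2000 = 4.595; the largest integer n is 4.

4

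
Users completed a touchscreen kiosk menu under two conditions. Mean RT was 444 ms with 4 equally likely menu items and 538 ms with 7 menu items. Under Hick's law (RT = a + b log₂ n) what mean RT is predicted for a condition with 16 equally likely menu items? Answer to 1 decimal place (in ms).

676.9 ms

RT is linear in log₂ n, so two points fix the line:
  b = (538 − 444) / (log₂ 7 − log₂ 4) = 94 / (2.8074 − 2) = 116.430 ms/bit
  a = 444 − 116.430 × 2 = 211.141 ms
Then RT(16) = 211.141 + 116.430 × log₂ 16 = 211.141 + 116.430 × 4 ≈ 676.859 ms.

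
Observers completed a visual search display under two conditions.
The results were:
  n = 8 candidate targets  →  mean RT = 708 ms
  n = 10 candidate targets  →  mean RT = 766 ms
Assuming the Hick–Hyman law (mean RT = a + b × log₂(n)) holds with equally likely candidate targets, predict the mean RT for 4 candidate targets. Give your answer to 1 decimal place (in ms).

527.8 ms

With log₂ n on the abscissa the relation is linear; from the two conditions:
  b = (766 − 708) / (log₂ 10 − log₂ 8) = 58 / (3.3219 − 3) = 180.164 ms/bit
  a = 708 − 180.164 × 3 = 167.507 ms
Then RT(4) = 167.507 + 180.164 × log₂ 4 = 167.507 + 180.164 × 2 ≈ 527.836 ms.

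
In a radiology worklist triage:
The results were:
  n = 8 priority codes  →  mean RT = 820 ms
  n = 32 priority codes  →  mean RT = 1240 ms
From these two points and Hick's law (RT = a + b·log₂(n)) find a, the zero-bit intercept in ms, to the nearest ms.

190 ms

Slope: b = (1240 − 820) / (log₂ 32 − log₂ 8) = 420/2.0000 = 210 ms/bit.
Intercept: a = 820 − 210·log₂(8) = 190.000 ms.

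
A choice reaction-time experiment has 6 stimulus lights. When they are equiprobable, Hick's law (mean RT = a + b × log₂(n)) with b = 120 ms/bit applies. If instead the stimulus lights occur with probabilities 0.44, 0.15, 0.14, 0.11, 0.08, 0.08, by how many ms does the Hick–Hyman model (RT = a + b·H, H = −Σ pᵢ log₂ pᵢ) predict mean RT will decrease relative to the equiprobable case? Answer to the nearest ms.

39 ms

The RT saving is b·ΔH. Equiprobable H₀ = log₂(6) = 2.5850 bits; with the given probabilities H = 2.2621 bits.
b·(H₀ − H) = 120 × (2.5850 − 2.2621) = 38.74 ms.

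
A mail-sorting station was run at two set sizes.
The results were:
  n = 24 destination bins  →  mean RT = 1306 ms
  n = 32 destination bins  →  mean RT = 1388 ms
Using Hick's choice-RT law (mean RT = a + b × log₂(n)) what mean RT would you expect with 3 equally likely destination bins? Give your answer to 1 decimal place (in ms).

With log₂ n on the abscissa the relation is linear; from the two conditions:
  b = (1388 − 1306) / (log₂ 32 − log₂ 24) = 82 / (5 − 4.5850) = 197.573 ms/bit
  a = 1306 − 197.573 × 4.5850 = 400.137 ms
Then RT(3) = 400.137 + 197.573 × log₂ 3 = 400.137 + 197.573 × 1.5850 ≈ 713.282 ms.

713.3 ms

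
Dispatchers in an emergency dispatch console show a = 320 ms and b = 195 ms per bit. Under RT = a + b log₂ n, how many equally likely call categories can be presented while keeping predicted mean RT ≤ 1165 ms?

20

Information budget: (1165 − 320)/195 = 4.3333 bits, so n ≤ 2^4.3333 = 20.159 → at most 20.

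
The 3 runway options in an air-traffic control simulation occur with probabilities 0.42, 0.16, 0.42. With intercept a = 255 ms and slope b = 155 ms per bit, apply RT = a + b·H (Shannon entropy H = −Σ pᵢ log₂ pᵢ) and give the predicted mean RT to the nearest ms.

484 ms

H = 0.42·log₂(1/0.42) + 0.16·log₂(1/0.16) + 0.42·log₂(1/0.42) = 1.4743 bits.
RT = 255 + 155 × 1.4743 = 483.52 ms.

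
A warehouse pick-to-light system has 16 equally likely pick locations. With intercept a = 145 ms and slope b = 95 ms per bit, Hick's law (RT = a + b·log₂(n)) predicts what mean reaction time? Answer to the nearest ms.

log₂(16) = 4 bits, so RT = 145 + 95 × 4 ≈ 525.000 ms.

525 ms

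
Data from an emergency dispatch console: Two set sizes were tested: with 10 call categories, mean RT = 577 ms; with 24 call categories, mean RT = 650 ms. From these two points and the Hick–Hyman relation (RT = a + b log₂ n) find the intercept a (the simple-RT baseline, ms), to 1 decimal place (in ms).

b = (RT₂ − RT₁)/(log₂ n₂ − log₂ n₁) = (650 − 577)/(4.5850 − 3.3219) = 57.797 ms/bit.
Intercept: a = 577 − 57.797·log₂(10) = 385.001 ms.

385.0 ms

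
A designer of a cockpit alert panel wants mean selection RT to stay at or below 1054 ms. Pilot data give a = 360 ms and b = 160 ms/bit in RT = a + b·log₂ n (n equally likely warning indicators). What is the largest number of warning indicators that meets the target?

160·log₂ n ≤ 1054 − 360 = 694, giving log₂ n ≤ 4.3375 and n ≤ 20.217. The largest whole number is 20.

20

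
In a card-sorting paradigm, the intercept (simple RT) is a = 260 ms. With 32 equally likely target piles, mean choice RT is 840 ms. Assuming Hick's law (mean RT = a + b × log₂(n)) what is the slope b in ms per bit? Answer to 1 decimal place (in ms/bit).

b = (840 − 260) / log₂(32) = 580 / 5 = 116.000 ms/bit.

116.0 ms/bit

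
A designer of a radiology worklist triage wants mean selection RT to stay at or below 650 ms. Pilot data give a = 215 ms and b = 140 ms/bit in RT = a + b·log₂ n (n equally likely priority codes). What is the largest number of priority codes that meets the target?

8

140·log₂ n ≤ 650 − 215 = 435, giving log₂ n ≤ 3.1071 and n ≤ 8.617. The largest whole number is 8.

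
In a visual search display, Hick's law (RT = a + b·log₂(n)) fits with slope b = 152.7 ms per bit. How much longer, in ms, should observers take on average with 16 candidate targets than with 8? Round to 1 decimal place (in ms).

ΔRT = (a + b log₂ n₂) − (a + b log₂ n₁) = b·(log₂ n₂ − log₂ n₁).
log₂(16) − log₂(8) = log₂(16/8) = log₂(2) = 1.
ΔRT = 152.7 × 1.0000 = 152.700 ms.

152.7 ms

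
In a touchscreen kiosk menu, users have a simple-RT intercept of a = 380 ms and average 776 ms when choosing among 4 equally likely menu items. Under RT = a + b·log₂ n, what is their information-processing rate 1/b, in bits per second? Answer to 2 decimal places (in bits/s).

Choice component = 776 − 380 = 396 ms over log₂(4) = 2 bits.
b = 396 / 2 = 198.000 ms/bit, so 1/b = 5.051 bits/s.

5.05 bits/s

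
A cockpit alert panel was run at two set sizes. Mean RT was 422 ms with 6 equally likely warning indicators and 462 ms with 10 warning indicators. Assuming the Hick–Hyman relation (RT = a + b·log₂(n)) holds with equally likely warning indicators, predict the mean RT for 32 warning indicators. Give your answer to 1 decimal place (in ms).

RT is linear in log₂ n, so two points fix the line:
  b = (462 − 422) / (log₂ 10 − log₂ 6) = 40 / (3.3219 − 2.5850) = 54.277 ms/bit
  a = 422 − 54.277 × 2.5850 = 281.697 ms
Then RT(32) = 281.697 + 54.277 × log₂ 32 = 281.697 + 54.277 × 5 ≈ 553.080 ms.

553.1 ms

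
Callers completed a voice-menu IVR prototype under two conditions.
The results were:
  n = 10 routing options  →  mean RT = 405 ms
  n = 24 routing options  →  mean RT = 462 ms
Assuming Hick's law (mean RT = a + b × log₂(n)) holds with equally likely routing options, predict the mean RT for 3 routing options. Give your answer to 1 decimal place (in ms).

326.6 ms

RT is linear in log₂ n, so two points fix the line:
  b = (462 − 405) / (log₂ 24 − log₂ 10) = 57 / (4.5850 − 3.3219) = 45.129 ms/bit
  a = 405 − 45.129 × 3.3219 = 255.083 ms
Then RT(3) = 255.083 + 45.129 × log₂ 3 = 255.083 + 45.129 × 1.5850 ≈ 326.612 ms.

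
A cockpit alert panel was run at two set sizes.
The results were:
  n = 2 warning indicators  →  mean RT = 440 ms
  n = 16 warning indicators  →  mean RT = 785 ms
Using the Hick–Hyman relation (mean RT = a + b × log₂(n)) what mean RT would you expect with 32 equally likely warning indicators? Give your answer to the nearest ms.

With log₂ n on the abscissa the relation is linear; from the two conditions:
  b = (785 − 440) / (log₂ 16 − log₂ 2) = 345 / (4 − 1) = 115 ms/bit
  a = 440 − 115 × 1 = 325 ms
Then RT(32) = 325 + 115 × log₂ 32 = 325 + 115 × 5 ≈ 900.000 ms.

900 ms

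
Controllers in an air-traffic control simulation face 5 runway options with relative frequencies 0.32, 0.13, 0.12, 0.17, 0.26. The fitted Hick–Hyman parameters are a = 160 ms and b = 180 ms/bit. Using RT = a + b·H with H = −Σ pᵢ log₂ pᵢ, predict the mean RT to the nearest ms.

Entropy contributions −pᵢ log₂ pᵢ: 0.5260, 0.3826, 0.3671, 0.4346, 0.5053; sum H = 2.2156 bits.
RT = a + bH = 160 + 180·2.2156 = 558.81 ms.

559 ms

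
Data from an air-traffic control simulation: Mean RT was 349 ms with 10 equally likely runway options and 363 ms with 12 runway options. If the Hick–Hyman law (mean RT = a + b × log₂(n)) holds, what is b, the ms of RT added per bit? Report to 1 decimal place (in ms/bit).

53.2 ms/bit

b = (RT₂ − RT₁)/(log₂ n₂ − log₂ n₁) = (363 − 349)/(3.5850 − 3.3219) = 53.225 ms/bit.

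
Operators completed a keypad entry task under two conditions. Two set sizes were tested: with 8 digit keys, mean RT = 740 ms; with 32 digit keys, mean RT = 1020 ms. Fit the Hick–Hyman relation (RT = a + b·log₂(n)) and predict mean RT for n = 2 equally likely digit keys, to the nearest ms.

460 ms

Solve the two-equation system in a and b:
  b = (1020 − 740) / (log₂ 32 − log₂ 8) = 280 / (5 − 3) = 140 ms/bit
  a = 740 − 140 × 3 = 320 ms
Then RT(2) = 320 + 140 × log₂ 2 = 320 + 140 × 1 ≈ 460.000 ms.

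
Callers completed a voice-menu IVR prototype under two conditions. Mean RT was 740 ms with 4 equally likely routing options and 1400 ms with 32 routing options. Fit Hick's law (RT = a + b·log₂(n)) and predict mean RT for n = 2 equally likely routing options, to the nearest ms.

Solve the two-equation system in a and b:
  b = (1400 − 740) / (log₂ 32 − log₂ 4) = 660 / (5 − 2) = 220 ms/bit
  a = 740 − 220 × 2 = 300 ms
Then RT(2) = 300 + 220 × log₂ 2 = 300 + 220 × 1 ≈ 520.000 ms.

520 ms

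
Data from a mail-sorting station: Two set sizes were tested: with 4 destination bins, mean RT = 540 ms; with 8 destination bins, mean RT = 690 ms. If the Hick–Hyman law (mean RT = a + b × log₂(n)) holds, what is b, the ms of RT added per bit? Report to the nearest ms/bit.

150 ms/bit

Slope: b = (690 − 540) / (log₂ 8 − log₂ 4) = 150/1.0000 = 150 ms/bit.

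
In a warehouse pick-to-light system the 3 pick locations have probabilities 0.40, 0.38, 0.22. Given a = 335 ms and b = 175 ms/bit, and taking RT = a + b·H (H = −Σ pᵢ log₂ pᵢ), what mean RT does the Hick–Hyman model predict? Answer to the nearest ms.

H = 0.40·log₂(1/0.40) + 0.38·log₂(1/0.38) + 0.22·log₂(1/0.22) = 1.5398 bits.
RT = 335 + 175 × 1.5398 = 604.46 ms.

604 ms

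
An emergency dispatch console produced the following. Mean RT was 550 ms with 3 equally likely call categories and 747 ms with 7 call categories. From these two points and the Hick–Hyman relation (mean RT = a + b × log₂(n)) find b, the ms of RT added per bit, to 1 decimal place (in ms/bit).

161.2 ms/bit

The slope on a log₂ axis is (747 − 550) / (2.8074 − 1.5850) = 161.159 ms/bit.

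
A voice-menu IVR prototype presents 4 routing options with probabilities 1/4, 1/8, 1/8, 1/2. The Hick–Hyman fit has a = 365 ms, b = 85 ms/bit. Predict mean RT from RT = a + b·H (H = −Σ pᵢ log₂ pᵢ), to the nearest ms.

Each term −pᵢ log₂ pᵢ: 0.25·2 + 0.125·3 + 0.125·3 + 0.5·1; summed, H = 1.750 bits.
Mean RT = a + bH = 365 + 85·1.750 = 513.75 ms.

514 ms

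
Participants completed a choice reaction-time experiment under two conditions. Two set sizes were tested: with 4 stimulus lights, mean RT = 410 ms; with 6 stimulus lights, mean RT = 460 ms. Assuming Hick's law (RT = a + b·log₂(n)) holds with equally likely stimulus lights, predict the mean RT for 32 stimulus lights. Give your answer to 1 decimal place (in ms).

Solve the two-equation system in a and b:
  b = (460 − 410) / (log₂ 6 − log₂ 4) = 50 / (2.5850 − 2) = 85.476 ms/bit
  a = 410 − 85.476 × 2 = 239.049 ms
Then RT(32) = 239.049 + 85.476 × log₂ 32 = 239.049 + 85.476 × 5 ≈ 666.427 ms.

666.4 ms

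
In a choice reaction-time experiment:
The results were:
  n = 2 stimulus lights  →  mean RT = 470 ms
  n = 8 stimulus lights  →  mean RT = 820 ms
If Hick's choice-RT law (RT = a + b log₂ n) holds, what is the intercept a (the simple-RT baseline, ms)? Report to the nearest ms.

Slope: b = (820 − 470) / (log₂ 8 − log₂ 2) = 350/2.0000 = 175 ms/bit.
Intercept: a = 470 − 175·log₂(2) = 295.000 ms.

295 ms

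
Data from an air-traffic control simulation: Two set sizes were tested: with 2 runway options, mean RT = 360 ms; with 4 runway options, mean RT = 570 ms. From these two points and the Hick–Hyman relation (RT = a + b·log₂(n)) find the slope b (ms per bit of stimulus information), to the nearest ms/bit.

210 ms/bit

The slope on a log₂ axis is (570 − 360) / (2 − 1) = 210 ms/bit.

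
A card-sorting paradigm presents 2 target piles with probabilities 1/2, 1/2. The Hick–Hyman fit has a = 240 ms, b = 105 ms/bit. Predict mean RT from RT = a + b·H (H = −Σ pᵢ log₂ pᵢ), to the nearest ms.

H = −Σ pᵢ log₂ pᵢ = 0.5·1 + 0.5·1 = 1.000 bits.
RT = 240 + 105 × 1.000 = 345.00 ms.

345 ms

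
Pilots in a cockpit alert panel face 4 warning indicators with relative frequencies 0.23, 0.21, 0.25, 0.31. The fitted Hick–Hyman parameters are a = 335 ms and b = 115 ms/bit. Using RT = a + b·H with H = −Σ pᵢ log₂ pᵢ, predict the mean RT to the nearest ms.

563 ms

Entropy contributions −pᵢ log₂ pᵢ: 0.4877, 0.4728, 0.5000, 0.5238; sum H = 1.9843 bits.
RT = a + bH = 335 + 115·1.9843 = 563.19 ms.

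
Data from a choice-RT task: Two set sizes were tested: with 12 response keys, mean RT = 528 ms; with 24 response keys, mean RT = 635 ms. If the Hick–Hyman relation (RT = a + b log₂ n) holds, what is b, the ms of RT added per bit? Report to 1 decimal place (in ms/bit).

107.0 ms/bit

The slope on a log₂ axis is (635 − 528) / (4.5850 − 3.5850) = 107.000 ms/bit.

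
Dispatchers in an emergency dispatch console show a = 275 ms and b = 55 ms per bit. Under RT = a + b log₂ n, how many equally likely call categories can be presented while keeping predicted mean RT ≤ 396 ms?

4

Set 275 + 55·log₂ n ≤ 396 → log₂ n ≤ (396 − 275)/55 = 2.2000.
So n ≤ 2^2.2000 = 4.595; the largest integer n is 4.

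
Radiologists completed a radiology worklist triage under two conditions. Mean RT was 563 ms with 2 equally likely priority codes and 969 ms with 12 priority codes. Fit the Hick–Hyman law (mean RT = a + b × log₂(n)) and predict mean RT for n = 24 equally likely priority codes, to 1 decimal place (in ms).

1126.1 ms

Solve the two-equation system in a and b:
  b = (969 − 563) / (log₂ 12 − log₂ 2) = 406 / (3.5850 − 1) = 157.062 ms/bit
  a = 563 − 157.062 × 1 = 405.938 ms
Then RT(24) = 405.938 + 157.062 × log₂ 24 = 405.938 + 157.062 × 4.5850 ≈ 1126.062 ms.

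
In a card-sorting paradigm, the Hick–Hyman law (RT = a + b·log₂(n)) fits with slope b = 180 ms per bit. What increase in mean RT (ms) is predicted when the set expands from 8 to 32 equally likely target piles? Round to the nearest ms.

ΔRT = (a + b log₂ n₂) − (a + b log₂ n₁) = b·(log₂ n₂ − log₂ n₁).
log₂(32) − log₂(8) = log₂(32/8) = log₂(4) = 2.
ΔRT = 180 × 2.0000 = 360.000 ms.

360 ms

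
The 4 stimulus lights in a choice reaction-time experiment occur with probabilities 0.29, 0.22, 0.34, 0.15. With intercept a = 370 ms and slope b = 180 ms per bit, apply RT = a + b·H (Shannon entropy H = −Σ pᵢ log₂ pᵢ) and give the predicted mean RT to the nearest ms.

719 ms

Entropy contributions −pᵢ log₂ pᵢ: 0.5179, 0.4806, 0.5292, 0.4105; sum H = 1.9382 bits.
RT = a + bH = 370 + 180·1.9382 = 718.88 ms.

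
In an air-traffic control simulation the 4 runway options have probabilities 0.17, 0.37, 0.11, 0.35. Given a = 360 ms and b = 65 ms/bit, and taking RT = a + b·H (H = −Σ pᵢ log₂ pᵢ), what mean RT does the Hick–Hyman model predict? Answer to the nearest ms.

480 ms

Entropy contributions −pᵢ log₂ pᵢ: 0.4346, 0.5307, 0.3503, 0.5301; sum H = 1.8457 bits.
RT = a + bH = 360 + 65·1.8457 = 479.97 ms.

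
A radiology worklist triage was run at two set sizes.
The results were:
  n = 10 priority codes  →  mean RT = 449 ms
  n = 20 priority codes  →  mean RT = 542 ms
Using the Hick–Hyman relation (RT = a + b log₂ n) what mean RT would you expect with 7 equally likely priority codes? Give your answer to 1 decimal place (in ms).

Solve the two-equation system in a and b:
  b = (542 − 449) / (log₂ 20 − log₂ 10) = 93 / (4.3219 − 3.3219) = 93.000 ms/bit
  a = 449 − 93.000 × 3.3219 = 140.061 ms
Then RT(7) = 140.061 + 93.000 × log₂ 7 = 140.061 + 93.000 × 2.8074 ≈ 401.145 ms.

401.1 ms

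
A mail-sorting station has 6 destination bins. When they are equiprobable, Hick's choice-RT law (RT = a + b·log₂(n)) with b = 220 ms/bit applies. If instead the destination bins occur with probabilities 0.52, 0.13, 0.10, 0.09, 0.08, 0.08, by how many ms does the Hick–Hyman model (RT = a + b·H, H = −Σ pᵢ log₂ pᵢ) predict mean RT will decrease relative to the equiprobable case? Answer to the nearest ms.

Equiprobable entropy H₀ = log₂ 6 = 2.5850 bits.
Skewed entropy H = −Σ pᵢ log₂ pᵢ = 2.1011 bits.
ΔRT = b·(H₀ − H) = 220 × 0.4839 = 106.45 ms.

106 ms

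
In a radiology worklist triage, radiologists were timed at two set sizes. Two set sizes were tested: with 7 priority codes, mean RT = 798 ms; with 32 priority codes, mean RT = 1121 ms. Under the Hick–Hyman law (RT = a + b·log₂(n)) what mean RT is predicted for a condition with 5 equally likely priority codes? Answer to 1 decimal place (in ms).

Solve the two-equation system in a and b:
  b = (1121 − 798) / (log₂ 32 − log₂ 7) = 323 / (5 − 2.8074) = 147.311 ms/bit
  a = 798 − 147.311 × 2.8074 = 384.447 ms
Then RT(5) = 384.447 + 147.311 × log₂ 5 = 384.447 + 147.311 × 2.3219 ≈ 726.491 ms.

726.5 ms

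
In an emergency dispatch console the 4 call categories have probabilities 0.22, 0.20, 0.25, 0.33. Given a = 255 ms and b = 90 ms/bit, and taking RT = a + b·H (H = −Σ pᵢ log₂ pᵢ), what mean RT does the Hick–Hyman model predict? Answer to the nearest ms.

433 ms

Entropy contributions −pᵢ log₂ pᵢ: 0.4806, 0.4644, 0.5000, 0.5278; sum H = 1.9728 bits.
RT = a + bH = 255 + 90·1.9728 = 432.55 ms.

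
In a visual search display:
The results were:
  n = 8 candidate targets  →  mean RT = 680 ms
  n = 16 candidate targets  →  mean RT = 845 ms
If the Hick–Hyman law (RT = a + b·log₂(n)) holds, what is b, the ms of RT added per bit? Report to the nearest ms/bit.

Slope: b = (845 − 680) / (log₂ 16 − log₂ 8) = 165/1.0000 = 165 ms/bit.

165 ms/bit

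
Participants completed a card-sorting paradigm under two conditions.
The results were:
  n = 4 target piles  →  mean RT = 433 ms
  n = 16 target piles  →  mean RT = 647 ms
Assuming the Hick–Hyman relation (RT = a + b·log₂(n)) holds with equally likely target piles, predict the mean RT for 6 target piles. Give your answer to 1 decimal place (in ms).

Solve the two-equation system in a and b:
  b = (647 − 433) / (log₂ 16 − log₂ 4) = 214 / (4 − 2) = 107.000 ms/bit
  a = 433 − 107.000 × 2 = 219.000 ms
Then RT(6) = 219.000 + 107.000 × log₂ 6 = 219.000 + 107.000 × 2.5850 ≈ 495.591 ms.

495.6 ms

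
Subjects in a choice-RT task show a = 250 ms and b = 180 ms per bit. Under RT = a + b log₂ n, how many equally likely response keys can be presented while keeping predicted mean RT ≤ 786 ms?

Set 250 + 180·log₂ n ≤ 786 → log₂ n ≤ (786 − 250)/180 = 2.9778.
So n ≤ 2^2.9778 = 7.878; the largest integer n is 7.

7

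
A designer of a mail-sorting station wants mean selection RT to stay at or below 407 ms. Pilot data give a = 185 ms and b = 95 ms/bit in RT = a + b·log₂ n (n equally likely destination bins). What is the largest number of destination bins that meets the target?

Information budget: (407 − 185)/95 = 2.3368 bits, so n ≤ 2^2.3368 = 5.052 → at most 5.

5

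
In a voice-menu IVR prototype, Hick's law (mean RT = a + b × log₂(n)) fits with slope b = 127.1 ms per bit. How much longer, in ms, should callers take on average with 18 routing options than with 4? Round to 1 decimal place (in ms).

Only the slope matters, since a is common to both: ΔRT = b·log₂(n₂/n₁).
log₂(18) − log₂(4) = 4.1699 − 2 = 2.1699.
ΔRT = 127.1 × 2.1699 = 275.797 ms.

275.8 ms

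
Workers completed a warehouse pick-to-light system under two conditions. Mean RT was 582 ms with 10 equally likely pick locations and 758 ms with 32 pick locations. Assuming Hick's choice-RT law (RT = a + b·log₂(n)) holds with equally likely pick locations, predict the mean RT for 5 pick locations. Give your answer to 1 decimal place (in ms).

RT is linear in log₂ n, so two points fix the line:
  b = (758 − 582) / (log₂ 32 − log₂ 10) = 176 / (5 − 3.3219) = 104.882 ms/bit
  a = 582 − 104.882 × 3.3219 = 233.589 ms
Then RT(5) = 233.589 + 104.882 × log₂ 5 = 233.589 + 104.882 × 2.3219 ≈ 477.118 ms.

477.1 ms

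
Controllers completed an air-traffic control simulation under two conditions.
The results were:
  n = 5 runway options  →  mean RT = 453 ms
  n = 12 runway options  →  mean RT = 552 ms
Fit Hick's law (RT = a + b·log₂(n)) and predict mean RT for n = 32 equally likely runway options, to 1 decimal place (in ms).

662.9 ms

Fit slope and intercept:
  b = (552 − 453) / (log₂ 12 − log₂ 5) = 99 / (3.5850 − 2.3219) = 78.383 ms/bit
  a = 453 − 78.383 × 2.3219 = 271.001 ms
Then RT(32) = 271.001 + 78.383 × log₂ 32 = 271.001 + 78.383 × 5 ≈ 662.914 ms.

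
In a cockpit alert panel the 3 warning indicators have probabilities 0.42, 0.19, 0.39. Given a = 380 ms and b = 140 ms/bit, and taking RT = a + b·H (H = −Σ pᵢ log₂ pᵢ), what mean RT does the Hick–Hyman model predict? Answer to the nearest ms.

H = 0.42·log₂(1/0.42) + 0.19·log₂(1/0.19) + 0.39·log₂(1/0.39) = 1.5107 bits.
RT = 380 + 140 × 1.5107 = 591.49 ms.

591 ms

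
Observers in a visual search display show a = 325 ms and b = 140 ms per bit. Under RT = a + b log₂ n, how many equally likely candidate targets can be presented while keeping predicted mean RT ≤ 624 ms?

4

Set 325 + 140·log₂ n ≤ 624 → log₂ n ≤ (624 − 325)/140 = 2.1357.
So n ≤ 2^2.1357 = 4.395; the largest integer n is 4.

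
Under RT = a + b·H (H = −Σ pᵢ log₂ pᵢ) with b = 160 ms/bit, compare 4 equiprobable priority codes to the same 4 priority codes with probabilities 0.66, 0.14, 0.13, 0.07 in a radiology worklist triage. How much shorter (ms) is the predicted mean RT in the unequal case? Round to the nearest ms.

89 ms

Equiprobable entropy H₀ = log₂ 4 = 2.0000 bits.
Skewed entropy H = −Σ pᵢ log₂ pᵢ = 1.4440 bits.
ΔRT = b·(H₀ − H) = 160 × 0.5560 = 88.97 ms.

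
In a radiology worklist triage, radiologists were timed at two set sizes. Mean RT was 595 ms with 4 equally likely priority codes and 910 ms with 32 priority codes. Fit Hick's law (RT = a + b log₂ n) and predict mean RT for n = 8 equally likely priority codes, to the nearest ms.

700 ms

Fit slope and intercept:
  b = (910 − 595) / (log₂ 32 − log₂ 4) = 315 / (5 − 2) = 105 ms/bit
  a = 595 − 105 × 2 = 385 ms
Then RT(8) = 385 + 105 × log₂ 8 = 385 + 105 × 3 ≈ 700.000 ms.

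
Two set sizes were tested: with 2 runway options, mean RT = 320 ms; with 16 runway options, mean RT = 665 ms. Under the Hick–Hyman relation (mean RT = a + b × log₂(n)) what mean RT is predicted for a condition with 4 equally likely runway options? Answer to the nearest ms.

435 ms

Solve the two-equation system in a and b:
  b = (665 − 320) / (log₂ 16 − log₂ 2) = 345 / (4 − 1) = 115 ms/bit
  a = 320 − 115 × 1 = 205 ms
Then RT(4) = 205 + 115 × log₂ 4 = 205 + 115 × 2 ≈ 435.000 ms.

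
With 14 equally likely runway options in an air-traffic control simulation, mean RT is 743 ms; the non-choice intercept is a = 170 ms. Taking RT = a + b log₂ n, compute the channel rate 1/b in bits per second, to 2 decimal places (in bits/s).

Choice component = 743 − 170 = 573 ms over log₂(14) = 3.8074 bits.
b = 573 / 3.8074 = 150.498 ms/bit, so 1/b = 6.645 bits/s.

6.64 bits/s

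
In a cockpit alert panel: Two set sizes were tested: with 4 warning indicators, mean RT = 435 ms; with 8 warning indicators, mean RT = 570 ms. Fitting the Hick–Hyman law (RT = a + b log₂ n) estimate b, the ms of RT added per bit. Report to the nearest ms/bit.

135 ms/bit

Slope: b = (570 − 435) / (log₂ 8 − log₂ 4) = 135/1.0000 = 135 ms/bit.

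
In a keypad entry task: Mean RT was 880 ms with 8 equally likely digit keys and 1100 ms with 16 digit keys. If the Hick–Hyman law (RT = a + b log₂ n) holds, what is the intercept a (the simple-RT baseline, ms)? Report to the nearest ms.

b = (RT₂ − RT₁)/(log₂ n₂ − log₂ n₁) = (1100 − 880)/(4 − 3) = 220 ms/bit.
Intercept: a = 880 − 220·log₂(8) = 220.000 ms.

220 ms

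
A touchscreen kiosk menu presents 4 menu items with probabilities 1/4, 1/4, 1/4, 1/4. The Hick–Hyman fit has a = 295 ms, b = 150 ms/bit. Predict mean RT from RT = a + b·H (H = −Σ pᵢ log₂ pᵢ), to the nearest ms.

H = −Σ pᵢ log₂ pᵢ = 0.25·2 + 0.25·2 + 0.25·2 + 0.25·2 = 2.000 bits.
RT = 295 + 150 × 2.000 = 595.00 ms.

595 ms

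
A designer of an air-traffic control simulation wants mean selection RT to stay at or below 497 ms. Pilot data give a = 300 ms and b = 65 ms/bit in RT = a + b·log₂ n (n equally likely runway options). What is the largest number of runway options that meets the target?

Set 300 + 65·log₂ n ≤ 497 → log₂ n ≤ (497 − 300)/65 = 3.0308.
So n ≤ 2^3.0308 = 8.172; the largest integer n is 8.

8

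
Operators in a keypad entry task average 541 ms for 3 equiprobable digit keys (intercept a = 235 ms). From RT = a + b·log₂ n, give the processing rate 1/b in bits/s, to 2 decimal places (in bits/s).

b = (541 − 235)/log₂ 3 = 306/1.5850 = 193.065 ms per bit = 0.19306 s/bit; the reciprocal is 5.180 bits/s.

5.18 bits/s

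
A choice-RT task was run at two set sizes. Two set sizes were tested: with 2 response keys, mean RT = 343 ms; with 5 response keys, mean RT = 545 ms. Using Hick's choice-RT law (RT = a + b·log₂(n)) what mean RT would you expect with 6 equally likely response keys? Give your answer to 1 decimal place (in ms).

With log₂ n on the abscissa the relation is linear; from the two conditions:
  b = (545 − 343) / (log₂ 5 − log₂ 2) = 202 / (2.3219 − 1) = 152.807 ms/bit
  a = 343 − 152.807 × 1 = 190.193 ms
Then RT(6) = 190.193 + 152.807 × log₂ 6 = 190.193 + 152.807 × 2.5850 ≈ 585.194 ms.

585.2 ms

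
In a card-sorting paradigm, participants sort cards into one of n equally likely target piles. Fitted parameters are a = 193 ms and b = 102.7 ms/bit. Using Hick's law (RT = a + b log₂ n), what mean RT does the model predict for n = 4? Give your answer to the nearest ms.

log₂(4) = 2 bits, so RT = 193 + 102.7 × 2 ≈ 398.400 ms.

398 ms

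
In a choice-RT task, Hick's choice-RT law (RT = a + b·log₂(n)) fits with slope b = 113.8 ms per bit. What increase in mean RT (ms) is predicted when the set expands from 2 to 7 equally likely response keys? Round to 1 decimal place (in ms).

205.7 ms

The intercept a cancels: ΔRT = b·(log₂ n₂ − log₂ n₁) = b·log₂(n₂/n₁).
log₂(7) − log₂(2) = 2.8074 − 1 = 1.8074.
ΔRT = 113.8 × 1.8074 = 205.677 ms.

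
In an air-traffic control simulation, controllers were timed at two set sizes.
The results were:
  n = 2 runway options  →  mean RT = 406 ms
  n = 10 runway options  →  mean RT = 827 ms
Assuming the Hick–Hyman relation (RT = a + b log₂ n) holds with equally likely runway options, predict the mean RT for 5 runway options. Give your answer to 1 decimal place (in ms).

645.7 ms

RT is linear in log₂ n, so two points fix the line:
  b = (827 − 406) / (log₂ 10 − log₂ 2) = 421 / (3.3219 − 1) = 181.315 ms/bit
  a = 406 − 181.315 × 1 = 224.685 ms
Then RT(5) = 224.685 + 181.315 × log₂ 5 = 224.685 + 181.315 × 2.3219 ≈ 645.685 ms.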